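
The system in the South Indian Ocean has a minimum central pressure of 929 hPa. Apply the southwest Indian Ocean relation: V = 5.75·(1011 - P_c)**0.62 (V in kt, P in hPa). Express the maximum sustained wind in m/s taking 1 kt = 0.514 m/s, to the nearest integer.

ΔP = 1011 − 929 = 82 hPa.
V ≈ 5.75 × 82^0.62 = 5.75 × 15.366 ≈ 88.355 kt.
88.355 × 0.514 ≈ 45.41 m/s → 45 m/s.

45 m/s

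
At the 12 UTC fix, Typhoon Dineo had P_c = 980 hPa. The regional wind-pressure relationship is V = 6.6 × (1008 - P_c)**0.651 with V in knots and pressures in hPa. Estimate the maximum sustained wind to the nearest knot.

ΔP = 1008 − 980 = 28 hPa.
28^0.651 ≈ 8.752.
V ≈ 6.6 × 8.752 ≈ 57.8 kt.

58 kt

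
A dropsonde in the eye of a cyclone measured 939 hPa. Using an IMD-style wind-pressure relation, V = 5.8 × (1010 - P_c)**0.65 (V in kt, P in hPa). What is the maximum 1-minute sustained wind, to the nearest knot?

93 kt

ΔP = 1010 − 939 = 71 hPa.
71^0.65 ≈ 15.970.
V ≈ 5.8 × 15.970 ≈ 92.6 kt.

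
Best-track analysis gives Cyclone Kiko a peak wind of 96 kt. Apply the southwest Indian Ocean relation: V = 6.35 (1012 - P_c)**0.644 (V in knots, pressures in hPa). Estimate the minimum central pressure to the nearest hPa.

944 hPa

ΔP = (V / 6.35)^(1/0.644) = (96/6.35)^1.553.
96/6.35 = 15.118; 15.118^1.553 ≈ 67.85 hPa.
P_c = 1012 − 67.85 = 944.15 ≈ 944 hPa.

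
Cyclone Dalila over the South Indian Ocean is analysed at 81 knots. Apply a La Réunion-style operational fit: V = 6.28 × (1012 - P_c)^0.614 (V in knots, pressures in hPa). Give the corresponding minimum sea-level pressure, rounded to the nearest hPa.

948 hPa

ΔP = (V / 6.28)^(1/0.614) = (81/6.28)^1.629.
81/6.28 = 12.898; 12.898^1.629 ≈ 64.37 hPa.
P_c = 1012 − 64.37 = 947.63 ≈ 948 hPa.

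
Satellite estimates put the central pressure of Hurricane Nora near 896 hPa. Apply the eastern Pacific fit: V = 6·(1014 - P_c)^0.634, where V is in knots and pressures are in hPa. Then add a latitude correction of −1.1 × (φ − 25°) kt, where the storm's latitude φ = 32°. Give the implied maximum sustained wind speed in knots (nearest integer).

116 kt

ΔP = 1014 − 896 = 118 hPa.
118^0.634 ≈ 20.586.
V ≈ 6 × 20.586 ≈ 123.5 kt.
Latitude correction: −1.1 × (32 − 25) = -7.7 kt.
Corrected V ≈ 115.8 kt → 116 kt.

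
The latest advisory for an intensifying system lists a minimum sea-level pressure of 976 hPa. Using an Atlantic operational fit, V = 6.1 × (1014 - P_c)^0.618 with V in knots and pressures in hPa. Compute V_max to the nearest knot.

58 kt

ΔP = 1014 − 976 = 38 hPa.
38^0.618 ≈ 9.469.
V ≈ 6.1 × 9.469 ≈ 57.8 kt.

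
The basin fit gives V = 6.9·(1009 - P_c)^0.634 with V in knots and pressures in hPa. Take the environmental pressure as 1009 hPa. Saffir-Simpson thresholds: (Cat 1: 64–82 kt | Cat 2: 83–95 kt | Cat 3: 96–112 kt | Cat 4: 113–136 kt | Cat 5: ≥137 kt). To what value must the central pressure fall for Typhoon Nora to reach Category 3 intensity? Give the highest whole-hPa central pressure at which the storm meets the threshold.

Category 3 begins at V = 96 kt.
Required ΔP = (96/6.9)^(1/0.634) = 13.913^1.577 ≈ 63.61 hPa.
P_c ≤ 1009 − 63.61 = 945.39, so the highest integer P_c is 945 hPa.

945 hPa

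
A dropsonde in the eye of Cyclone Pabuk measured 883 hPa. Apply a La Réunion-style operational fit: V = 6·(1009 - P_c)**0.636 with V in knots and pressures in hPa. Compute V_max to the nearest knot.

130 kt

ΔP = 1009 − 883 = 126 hPa.
126^0.636 ≈ 21.669.
V ≈ 6 × 21.669 ≈ 130.0 kt.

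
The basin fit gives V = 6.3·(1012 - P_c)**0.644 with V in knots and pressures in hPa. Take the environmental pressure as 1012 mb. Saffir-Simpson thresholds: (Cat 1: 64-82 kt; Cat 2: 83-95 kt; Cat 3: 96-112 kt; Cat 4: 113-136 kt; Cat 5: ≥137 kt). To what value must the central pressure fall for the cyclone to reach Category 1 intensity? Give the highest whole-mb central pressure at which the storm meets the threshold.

975 mb

Category 1 begins at V = 64 kt.
Required ΔP = (64/6.3)^(1/0.644) = 10.159^1.553 ≈ 36.59 mb.
P_c ≤ 1012 − 36.59 = 975.41, so the highest integer P_c is 975 mb.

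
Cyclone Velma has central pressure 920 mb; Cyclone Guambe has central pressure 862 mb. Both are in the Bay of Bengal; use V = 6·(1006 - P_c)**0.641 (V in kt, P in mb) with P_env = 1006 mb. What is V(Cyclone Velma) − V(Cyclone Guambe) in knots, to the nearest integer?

-41 kt

Cyclone Velma: ΔP = 86; V ≈ 6 × 86^0.641 ≈ 104.27 kt.
Cyclone Guambe: ΔP = 144; V ≈ 6 × 144^0.641 ≈ 145.10 kt.
Difference ≈ 104.27 − 145.10 = -40.83 → -41 kt.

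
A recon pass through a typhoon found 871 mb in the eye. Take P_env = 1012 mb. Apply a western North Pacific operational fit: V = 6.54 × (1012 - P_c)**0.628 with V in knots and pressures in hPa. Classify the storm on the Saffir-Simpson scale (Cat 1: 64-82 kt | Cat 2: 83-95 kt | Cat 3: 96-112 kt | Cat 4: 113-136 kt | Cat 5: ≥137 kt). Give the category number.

5

ΔP = 1012 − 871 = 141 mb.
V ≈ 6.54 × 141^0.628 = 6.54 × 22.37 ≈ 146 kt.
146 kt falls in the Category 5 band.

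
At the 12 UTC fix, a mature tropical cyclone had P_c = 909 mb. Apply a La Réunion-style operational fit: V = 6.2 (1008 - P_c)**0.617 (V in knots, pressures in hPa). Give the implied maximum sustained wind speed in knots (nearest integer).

ΔP = 1008 − 909 = 99 mb.
99^0.617 ≈ 17.034.
V ≈ 6.2 × 17.034 ≈ 105.6 kt.

106 kt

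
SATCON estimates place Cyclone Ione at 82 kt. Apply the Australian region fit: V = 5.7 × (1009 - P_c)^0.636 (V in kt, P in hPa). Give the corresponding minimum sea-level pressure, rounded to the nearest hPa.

943 hPa

ΔP = (V / 5.7)^(1/0.636) = (82/5.7)^1.572.
82/5.7 = 14.386; 14.386^1.572 ≈ 66.17 hPa.
P_c = 1009 − 66.17 = 942.83 ≈ 943 hPa.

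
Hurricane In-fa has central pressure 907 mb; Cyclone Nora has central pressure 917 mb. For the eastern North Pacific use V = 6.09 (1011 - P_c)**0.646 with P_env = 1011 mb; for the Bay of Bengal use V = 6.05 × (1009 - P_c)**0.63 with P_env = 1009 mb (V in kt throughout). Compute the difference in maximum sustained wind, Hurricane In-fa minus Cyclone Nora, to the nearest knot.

Hurricane In-fa: ΔP = 104; V ≈ 6.09 × 104^0.646 ≈ 122.35 kt.
Cyclone Nora: ΔP = 92; V ≈ 6.05 × 92^0.63 ≈ 104.46 kt.
Difference ≈ 122.35 − 104.46 = 17.89 → 18 kt.

18 kt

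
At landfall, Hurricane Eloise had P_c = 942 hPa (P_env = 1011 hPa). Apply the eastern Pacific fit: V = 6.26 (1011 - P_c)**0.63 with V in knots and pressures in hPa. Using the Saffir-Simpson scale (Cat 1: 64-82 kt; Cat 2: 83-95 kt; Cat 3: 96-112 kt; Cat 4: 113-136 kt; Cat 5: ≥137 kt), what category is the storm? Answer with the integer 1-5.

ΔP = 1011 − 942 = 69 hPa.
V ≈ 6.26 × 69^0.63 = 6.26 × 14.40 ≈ 90 kt.
90 kt falls in the Category 2 band.

2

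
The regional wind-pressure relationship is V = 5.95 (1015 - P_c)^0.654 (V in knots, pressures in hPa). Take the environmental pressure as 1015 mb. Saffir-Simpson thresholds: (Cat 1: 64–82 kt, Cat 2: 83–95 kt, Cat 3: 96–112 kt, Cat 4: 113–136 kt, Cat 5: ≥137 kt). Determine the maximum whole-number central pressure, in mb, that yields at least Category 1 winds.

Category 1 begins at V = 64 kt.
Required ΔP = (64/5.95)^(1/0.654) = 10.756^1.529 ≈ 37.80 mb.
P_c ≤ 1015 − 37.80 = 977.20, so the highest integer P_c is 977 mb.

977 mb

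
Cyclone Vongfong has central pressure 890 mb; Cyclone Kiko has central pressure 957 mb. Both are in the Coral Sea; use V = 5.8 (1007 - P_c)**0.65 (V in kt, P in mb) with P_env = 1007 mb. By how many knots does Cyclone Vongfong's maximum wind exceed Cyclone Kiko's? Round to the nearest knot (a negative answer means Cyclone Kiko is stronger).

54 kt

Cyclone Vongfong: ΔP = 117; V ≈ 5.8 × 117^0.65 ≈ 128.16 kt.
Cyclone Kiko: ΔP = 50; V ≈ 5.8 × 50^0.65 ≈ 73.75 kt.
Difference ≈ 128.16 − 73.75 = 54.41 → 54 kt.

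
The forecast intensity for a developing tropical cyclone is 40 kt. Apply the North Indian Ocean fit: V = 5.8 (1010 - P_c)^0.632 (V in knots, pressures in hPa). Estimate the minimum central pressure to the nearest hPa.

989 hPa

ΔP = (V / 5.8)^(1/0.632) = (40/5.8)^1.582.
40/5.8 = 6.897; 6.897^1.582 ≈ 21.23 hPa.
P_c = 1010 − 21.23 = 988.77 ≈ 989 hPa.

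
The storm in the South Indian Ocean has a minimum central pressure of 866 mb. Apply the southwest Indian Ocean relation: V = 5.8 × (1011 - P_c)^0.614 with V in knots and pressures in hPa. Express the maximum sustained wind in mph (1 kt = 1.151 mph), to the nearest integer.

142 mph

ΔP = 1011 − 866 = 145 mb.
V ≈ 5.8 × 145^0.614 = 5.8 × 21.236 ≈ 123.171 kt.
123.171 × 1.151 ≈ 141.77 mph → 142 mph.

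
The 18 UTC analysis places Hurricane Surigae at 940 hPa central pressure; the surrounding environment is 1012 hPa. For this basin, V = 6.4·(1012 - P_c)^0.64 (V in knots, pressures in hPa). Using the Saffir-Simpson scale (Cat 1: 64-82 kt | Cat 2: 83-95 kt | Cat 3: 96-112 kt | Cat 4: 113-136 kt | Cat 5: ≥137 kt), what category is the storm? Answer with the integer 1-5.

3

ΔP = 1012 − 940 = 72 hPa.
V ≈ 6.4 × 72^0.64 = 6.4 × 15.44 ≈ 99 kt.
99 kt falls in the Category 3 band.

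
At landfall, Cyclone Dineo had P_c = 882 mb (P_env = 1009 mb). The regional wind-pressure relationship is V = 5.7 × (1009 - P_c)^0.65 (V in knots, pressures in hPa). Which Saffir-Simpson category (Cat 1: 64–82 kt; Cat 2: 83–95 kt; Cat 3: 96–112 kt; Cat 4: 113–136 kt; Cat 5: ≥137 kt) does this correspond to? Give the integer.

ΔP = 1009 − 882 = 127 mb.
V ≈ 5.7 × 127^0.65 = 5.7 × 23.31 ≈ 133 kt.
133 kt falls in the Category 4 band.

4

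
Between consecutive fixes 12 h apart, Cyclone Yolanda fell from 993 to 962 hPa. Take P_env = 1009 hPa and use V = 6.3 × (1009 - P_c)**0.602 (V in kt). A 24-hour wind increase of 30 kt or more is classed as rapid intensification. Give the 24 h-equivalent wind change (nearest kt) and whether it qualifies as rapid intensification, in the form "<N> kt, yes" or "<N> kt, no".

61 kt, yes

V₁: ΔP = 16, V ≈ 6.3 × 16^0.602 ≈ 33.44 kt.
V₂: ΔP = 47, V ≈ 6.3 × 47^0.602 ≈ 63.97 kt.
ΔV over 12 h = 30.53 kt → 24 h equivalent = 30.53 × 24/12 ≈ 61.06 kt.
61 kt ≥ 30 kt ⇒ rapid intensification.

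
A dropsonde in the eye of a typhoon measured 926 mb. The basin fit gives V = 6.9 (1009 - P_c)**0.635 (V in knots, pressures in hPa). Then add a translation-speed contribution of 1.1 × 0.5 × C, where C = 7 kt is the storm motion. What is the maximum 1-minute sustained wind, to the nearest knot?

ΔP = 1009 − 926 = 83 mb.
83^0.635 ≈ 16.543.
V ≈ 6.9 × 16.543 ≈ 114.1 kt.
Translation term: 1.1 × 0.5 × 7 = 3.85 kt.
Corrected V ≈ 117.95 kt → 118 kt.

118 kt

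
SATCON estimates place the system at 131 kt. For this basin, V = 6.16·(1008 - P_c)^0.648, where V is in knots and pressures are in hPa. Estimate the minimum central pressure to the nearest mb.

ΔP = (V / 6.16)^(1/0.648) = (131/6.16)^1.543.
131/6.16 = 21.266; 21.266^1.543 ≈ 111.92 mb.
P_c = 1008 − 111.92 = 896.08 ≈ 896 mb.

896 mb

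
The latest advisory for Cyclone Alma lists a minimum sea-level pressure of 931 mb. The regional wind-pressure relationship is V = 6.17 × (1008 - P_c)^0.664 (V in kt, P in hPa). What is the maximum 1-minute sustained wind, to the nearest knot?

110 kt

ΔP = 1008 − 931 = 77 mb.
77^0.664 ≈ 17.891.
V ≈ 6.17 × 17.891 ≈ 110.4 kt.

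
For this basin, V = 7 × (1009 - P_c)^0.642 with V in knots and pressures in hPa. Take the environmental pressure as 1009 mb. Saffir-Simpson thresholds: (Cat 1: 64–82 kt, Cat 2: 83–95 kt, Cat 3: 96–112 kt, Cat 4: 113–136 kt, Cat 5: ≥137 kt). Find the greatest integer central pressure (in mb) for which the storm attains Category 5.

906 mb

Category 5 begins at V = 137 kt.
Required ΔP = (137/7)^(1/0.642) = 19.571^1.558 ≈ 102.77 mb.
P_c ≤ 1009 − 102.77 = 906.23, so the highest integer P_c is 906 mb.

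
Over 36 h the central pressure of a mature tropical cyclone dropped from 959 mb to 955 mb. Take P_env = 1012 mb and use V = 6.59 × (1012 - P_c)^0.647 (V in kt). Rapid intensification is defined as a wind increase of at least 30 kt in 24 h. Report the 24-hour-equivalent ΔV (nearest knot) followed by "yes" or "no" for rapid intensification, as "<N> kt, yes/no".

V₁: ΔP = 53, V ≈ 6.59 × 53^0.647 ≈ 86.00 kt.
V₂: ΔP = 57, V ≈ 6.59 × 57^0.647 ≈ 90.14 kt.
ΔV over 36 h = 4.14 kt → 24 h equivalent = 4.14 × 24/36 ≈ 2.76 kt.
3 kt < 30 kt ⇒ not rapid intensification.

3 kt, no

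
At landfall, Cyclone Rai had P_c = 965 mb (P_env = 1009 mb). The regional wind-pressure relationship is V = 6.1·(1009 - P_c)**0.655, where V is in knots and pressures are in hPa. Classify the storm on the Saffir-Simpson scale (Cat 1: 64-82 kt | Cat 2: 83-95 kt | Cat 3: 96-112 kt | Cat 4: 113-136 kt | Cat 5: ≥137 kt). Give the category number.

1

ΔP = 1009 − 965 = 44 mb.
V ≈ 6.1 × 44^0.655 = 6.1 × 11.93 ≈ 73 kt.
73 kt falls in the Category 1 band.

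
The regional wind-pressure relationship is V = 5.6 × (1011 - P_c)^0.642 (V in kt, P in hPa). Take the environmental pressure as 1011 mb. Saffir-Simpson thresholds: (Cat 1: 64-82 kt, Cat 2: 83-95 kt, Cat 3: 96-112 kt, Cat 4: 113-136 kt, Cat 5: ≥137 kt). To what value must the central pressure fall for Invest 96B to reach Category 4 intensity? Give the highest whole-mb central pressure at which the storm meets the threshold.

Category 4 begins at V = 113 kt.
Required ΔP = (113/5.6)^(1/0.642) = 20.179^1.558 ≈ 107.78 mb.
P_c ≤ 1011 − 107.78 = 903.22, so the highest integer P_c is 903 mb.

903 mb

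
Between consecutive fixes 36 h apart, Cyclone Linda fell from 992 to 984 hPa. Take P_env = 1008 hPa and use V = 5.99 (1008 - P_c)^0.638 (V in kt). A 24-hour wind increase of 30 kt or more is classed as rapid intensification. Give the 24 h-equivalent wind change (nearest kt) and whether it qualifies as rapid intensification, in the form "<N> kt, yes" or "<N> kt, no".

V₁: ΔP = 16, V ≈ 5.99 × 16^0.638 ≈ 35.13 kt.
V₂: ΔP = 24, V ≈ 5.99 × 24^0.638 ≈ 45.50 kt.
ΔV over 36 h = 10.37 kt → 24 h equivalent = 10.37 × 24/36 ≈ 6.91 kt.
7 kt < 30 kt ⇒ not rapid intensification.

7 kt, no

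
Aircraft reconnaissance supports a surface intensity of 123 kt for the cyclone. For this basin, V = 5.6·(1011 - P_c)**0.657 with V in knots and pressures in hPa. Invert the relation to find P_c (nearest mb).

ΔP = (V / 5.6)^(1/0.657) = (123/5.6)^1.522.
123/5.6 = 21.964; 21.964^1.522 ≈ 110.20 mb.
P_c = 1011 − 110.20 = 900.80 ≈ 901 mb.

901 mb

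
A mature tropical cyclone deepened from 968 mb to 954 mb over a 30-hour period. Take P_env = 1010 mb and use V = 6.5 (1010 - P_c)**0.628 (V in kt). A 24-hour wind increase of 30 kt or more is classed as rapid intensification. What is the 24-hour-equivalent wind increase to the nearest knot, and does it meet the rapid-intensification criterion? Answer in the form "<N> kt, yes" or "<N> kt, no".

V₁: ΔP = 42, V ≈ 6.5 × 42^0.628 ≈ 67.97 kt.
V₂: ΔP = 56, V ≈ 6.5 × 56^0.628 ≈ 81.43 kt.
ΔV over 30 h = 13.46 kt → 24 h equivalent = 13.46 × 24/30 ≈ 10.77 kt.
11 kt < 30 kt ⇒ not rapid intensification.

11 kt, no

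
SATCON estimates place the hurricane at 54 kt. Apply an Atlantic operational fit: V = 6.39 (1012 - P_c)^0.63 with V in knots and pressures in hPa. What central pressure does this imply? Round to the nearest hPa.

ΔP = (V / 6.39)^(1/0.63) = (54/6.39)^1.587.
54/6.39 = 8.451; 8.451^1.587 ≈ 29.60 hPa.
P_c = 1012 − 29.60 = 982.40 ≈ 982 hPa.

982 hPa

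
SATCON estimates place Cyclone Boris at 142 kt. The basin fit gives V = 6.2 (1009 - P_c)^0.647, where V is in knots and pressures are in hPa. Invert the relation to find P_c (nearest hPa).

ΔP = (V / 6.2)^(1/0.647) = (142/6.2)^1.546.
142/6.2 = 22.903; 22.903^1.546 ≈ 126.43 hPa.
P_c = 1009 − 126.43 = 882.57 ≈ 883 hPa.

883 hPa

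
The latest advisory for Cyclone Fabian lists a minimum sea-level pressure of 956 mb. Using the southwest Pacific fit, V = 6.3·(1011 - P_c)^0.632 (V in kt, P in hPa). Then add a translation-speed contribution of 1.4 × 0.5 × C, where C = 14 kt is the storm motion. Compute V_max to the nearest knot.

89 kt

ΔP = 1011 − 956 = 55 mb.
55^0.632 ≈ 12.587.
V ≈ 6.3 × 12.587 ≈ 79.3 kt.
Translation term: 1.4 × 0.5 × 14 = 9.8 kt.
Corrected V ≈ 89.1 kt → 89 kt.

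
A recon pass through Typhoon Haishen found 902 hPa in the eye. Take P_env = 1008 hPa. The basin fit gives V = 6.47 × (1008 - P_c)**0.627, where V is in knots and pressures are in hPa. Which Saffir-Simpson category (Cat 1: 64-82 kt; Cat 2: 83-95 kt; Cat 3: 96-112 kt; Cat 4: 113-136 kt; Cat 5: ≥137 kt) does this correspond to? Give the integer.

ΔP = 1008 − 902 = 106 hPa.
V ≈ 6.47 × 106^0.627 = 6.47 × 18.62 ≈ 120 kt.
120 kt falls in the Category 4 band.

4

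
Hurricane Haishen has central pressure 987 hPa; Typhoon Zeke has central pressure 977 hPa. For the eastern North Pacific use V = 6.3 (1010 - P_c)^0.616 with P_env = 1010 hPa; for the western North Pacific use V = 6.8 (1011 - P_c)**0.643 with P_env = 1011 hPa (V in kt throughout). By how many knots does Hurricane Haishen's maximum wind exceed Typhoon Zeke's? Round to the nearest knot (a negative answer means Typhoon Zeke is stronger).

Hurricane Haishen: ΔP = 23; V ≈ 6.3 × 23^0.616 ≈ 43.47 kt.
Typhoon Zeke: ΔP = 34; V ≈ 6.8 × 34^0.643 ≈ 65.65 kt.
Difference ≈ 43.47 − 65.65 = -22.18 → -22 kt.

-22 kt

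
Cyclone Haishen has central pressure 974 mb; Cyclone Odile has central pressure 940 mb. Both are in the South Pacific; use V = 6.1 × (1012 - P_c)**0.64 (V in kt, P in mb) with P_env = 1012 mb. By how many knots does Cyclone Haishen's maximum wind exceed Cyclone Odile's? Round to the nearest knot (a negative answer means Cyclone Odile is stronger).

Cyclone Haishen: ΔP = 38; V ≈ 6.1 × 38^0.64 ≈ 62.57 kt.
Cyclone Odile: ΔP = 72; V ≈ 6.1 × 72^0.64 ≈ 94.19 kt.
Difference ≈ 62.57 − 94.19 = -31.62 → -32 kt.

-32 kt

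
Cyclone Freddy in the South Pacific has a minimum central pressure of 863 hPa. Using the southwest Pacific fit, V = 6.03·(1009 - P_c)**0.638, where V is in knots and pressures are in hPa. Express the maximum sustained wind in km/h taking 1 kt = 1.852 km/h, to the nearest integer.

ΔP = 1009 − 863 = 146 hPa.
V ≈ 6.03 × 146^0.638 = 6.03 × 24.036 ≈ 144.935 kt.
144.935 × 1.852 ≈ 268.42 km/h → 268 km/h.

268 km/h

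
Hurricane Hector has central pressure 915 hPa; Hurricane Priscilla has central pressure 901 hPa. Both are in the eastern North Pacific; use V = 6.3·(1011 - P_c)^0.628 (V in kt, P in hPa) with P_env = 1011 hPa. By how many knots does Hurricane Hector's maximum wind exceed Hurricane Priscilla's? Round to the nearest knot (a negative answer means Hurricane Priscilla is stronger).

Hurricane Hector: ΔP = 96; V ≈ 6.3 × 96^0.628 ≈ 110.72 kt.
Hurricane Priscilla: ΔP = 110; V ≈ 6.3 × 110^0.628 ≈ 120.60 kt.
Difference ≈ 110.72 − 120.60 = -9.88 → -10 kt.

-10 kt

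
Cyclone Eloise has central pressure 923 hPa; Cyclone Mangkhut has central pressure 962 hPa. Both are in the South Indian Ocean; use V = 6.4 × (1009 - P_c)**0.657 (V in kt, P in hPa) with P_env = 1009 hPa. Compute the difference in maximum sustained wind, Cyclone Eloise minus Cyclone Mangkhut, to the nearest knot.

39 kt

Cyclone Eloise: ΔP = 86; V ≈ 6.4 × 86^0.657 ≈ 119.44 kt.
Cyclone Mangkhut: ΔP = 47; V ≈ 6.4 × 47^0.657 ≈ 80.31 kt.
Difference ≈ 119.44 − 80.31 = 39.13 → 39 kt.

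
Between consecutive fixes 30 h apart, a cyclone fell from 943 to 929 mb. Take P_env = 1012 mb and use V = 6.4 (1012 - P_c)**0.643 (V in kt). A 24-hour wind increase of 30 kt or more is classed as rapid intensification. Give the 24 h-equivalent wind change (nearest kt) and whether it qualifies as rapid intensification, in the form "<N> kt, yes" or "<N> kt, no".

10 kt, no

V₁: ΔP = 69, V ≈ 6.4 × 69^0.643 ≈ 97.40 kt.
V₂: ΔP = 83, V ≈ 6.4 × 83^0.643 ≈ 109.68 kt.
ΔV over 30 h = 12.28 kt → 24 h equivalent = 12.28 × 24/30 ≈ 9.82 kt.
10 kt < 30 kt ⇒ not rapid intensification.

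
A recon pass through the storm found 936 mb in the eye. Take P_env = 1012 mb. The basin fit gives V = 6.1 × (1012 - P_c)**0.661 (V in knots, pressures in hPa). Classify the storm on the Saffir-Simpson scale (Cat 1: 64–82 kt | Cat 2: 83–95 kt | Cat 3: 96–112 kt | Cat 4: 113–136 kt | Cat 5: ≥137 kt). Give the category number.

ΔP = 1012 − 936 = 76 mb.
V ≈ 6.1 × 76^0.661 = 6.1 × 17.51 ≈ 107 kt.
107 kt falls in the Category 3 band.

3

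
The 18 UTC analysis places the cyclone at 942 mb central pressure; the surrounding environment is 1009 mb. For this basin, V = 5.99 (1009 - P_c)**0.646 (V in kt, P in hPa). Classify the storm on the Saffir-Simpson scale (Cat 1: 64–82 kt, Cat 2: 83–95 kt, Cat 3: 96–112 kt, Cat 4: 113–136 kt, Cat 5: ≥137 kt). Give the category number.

ΔP = 1009 − 942 = 67 mb.
V ≈ 5.99 × 67^0.646 = 5.99 × 15.12 ≈ 91 kt.
91 kt falls in the Category 2 band.

2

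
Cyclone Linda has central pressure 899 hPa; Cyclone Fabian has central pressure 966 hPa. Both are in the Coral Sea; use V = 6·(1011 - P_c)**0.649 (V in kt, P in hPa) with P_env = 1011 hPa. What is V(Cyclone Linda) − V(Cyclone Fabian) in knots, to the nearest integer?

57 kt

Cyclone Linda: ΔP = 112; V ≈ 6 × 112^0.649 ≈ 128.26 kt.
Cyclone Fabian: ΔP = 45; V ≈ 6 × 45^0.649 ≈ 70.97 kt.
Difference ≈ 128.26 − 70.97 = 57.29 → 57 kt.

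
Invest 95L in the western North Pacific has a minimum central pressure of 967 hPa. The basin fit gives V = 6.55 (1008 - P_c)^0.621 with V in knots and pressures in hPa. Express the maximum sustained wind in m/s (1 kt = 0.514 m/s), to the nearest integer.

34 m/s

ΔP = 1008 − 967 = 41 hPa.
V ≈ 6.55 × 41^0.621 = 6.55 × 10.035 ≈ 65.732 kt.
65.732 × 0.514 ≈ 33.79 m/s → 34 m/s.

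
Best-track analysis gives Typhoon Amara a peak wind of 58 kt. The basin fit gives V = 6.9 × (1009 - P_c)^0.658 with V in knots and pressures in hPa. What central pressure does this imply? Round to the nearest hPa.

984 hPa

ΔP = (V / 6.9)^(1/0.658) = (58/6.9)^1.520.
58/6.9 = 8.406; 8.406^1.520 ≈ 25.42 hPa.
P_c = 1009 − 25.42 = 983.58 ≈ 984 hPa.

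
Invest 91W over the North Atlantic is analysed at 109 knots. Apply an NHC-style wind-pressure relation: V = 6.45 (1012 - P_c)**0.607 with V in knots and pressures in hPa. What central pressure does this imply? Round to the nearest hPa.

907 hPa

ΔP = (V / 6.45)^(1/0.607) = (109/6.45)^1.647.
109/6.45 = 16.899; 16.899^1.647 ≈ 105.40 hPa.
P_c = 1012 − 105.40 = 906.60 ≈ 907 hPa.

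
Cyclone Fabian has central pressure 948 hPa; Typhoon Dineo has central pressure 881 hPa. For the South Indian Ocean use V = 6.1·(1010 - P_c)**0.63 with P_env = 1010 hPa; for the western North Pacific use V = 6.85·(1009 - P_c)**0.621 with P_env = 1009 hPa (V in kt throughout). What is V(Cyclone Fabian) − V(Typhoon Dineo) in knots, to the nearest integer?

Cyclone Fabian: ΔP = 62; V ≈ 6.1 × 62^0.63 ≈ 82.14 kt.
Typhoon Dineo: ΔP = 128; V ≈ 6.85 × 128^0.621 ≈ 139.40 kt.
Difference ≈ 82.14 − 139.40 = -57.26 → -57 kt.

-57 kt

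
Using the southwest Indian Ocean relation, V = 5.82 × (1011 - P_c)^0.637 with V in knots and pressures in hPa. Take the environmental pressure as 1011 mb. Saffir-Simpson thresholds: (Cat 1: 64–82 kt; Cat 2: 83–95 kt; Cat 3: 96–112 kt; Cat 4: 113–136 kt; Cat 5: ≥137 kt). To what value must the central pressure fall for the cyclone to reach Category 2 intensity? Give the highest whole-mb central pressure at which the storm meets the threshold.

946 mb

Category 2 begins at V = 83 kt.
Required ΔP = (83/5.82)^(1/0.637) = 14.261^1.570 ≈ 64.84 mb.
P_c ≤ 1011 − 64.84 = 946.16, so the highest integer P_c is 946 mb.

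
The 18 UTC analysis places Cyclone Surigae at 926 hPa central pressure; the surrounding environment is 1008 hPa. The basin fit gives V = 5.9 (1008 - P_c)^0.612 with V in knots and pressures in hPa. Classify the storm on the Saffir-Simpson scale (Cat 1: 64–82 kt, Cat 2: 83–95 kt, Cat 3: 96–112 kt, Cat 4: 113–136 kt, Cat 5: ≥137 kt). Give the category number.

ΔP = 1008 − 926 = 82 hPa.
V ≈ 5.9 × 82^0.612 = 5.9 × 14.83 ≈ 88 kt.
88 kt falls in the Category 2 band.

2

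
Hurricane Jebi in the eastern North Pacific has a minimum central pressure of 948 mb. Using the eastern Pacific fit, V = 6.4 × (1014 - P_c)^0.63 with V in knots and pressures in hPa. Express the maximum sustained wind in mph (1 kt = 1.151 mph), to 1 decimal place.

103.2 mph

ΔP = 1014 − 948 = 66 mb.
V ≈ 6.4 × 66^0.63 = 6.4 × 14.006 ≈ 89.638 kt.
89.638 × 1.151 ≈ 103.17 mph → 103.2 mph.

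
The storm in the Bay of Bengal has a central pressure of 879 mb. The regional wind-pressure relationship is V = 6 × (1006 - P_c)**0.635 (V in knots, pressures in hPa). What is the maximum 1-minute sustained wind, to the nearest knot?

ΔP = 1006 − 879 = 127 mb.
127^0.635 ≈ 21.673.
V ≈ 6 × 21.673 ≈ 130.0 kt.

130 kt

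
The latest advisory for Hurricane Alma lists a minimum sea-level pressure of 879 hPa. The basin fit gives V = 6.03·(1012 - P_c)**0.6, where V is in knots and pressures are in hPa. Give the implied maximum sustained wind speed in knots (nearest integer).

113 kt

ΔP = 1012 − 879 = 133 hPa.
133^0.6 ≈ 18.807.
V ≈ 6.03 × 18.807 ≈ 113.4 kt.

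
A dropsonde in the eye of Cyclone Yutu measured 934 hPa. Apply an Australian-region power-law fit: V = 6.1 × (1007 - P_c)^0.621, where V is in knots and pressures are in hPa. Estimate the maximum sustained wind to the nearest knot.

88 kt

ΔP = 1007 − 934 = 73 hPa.
73^0.621 ≈ 14.359.
V ≈ 6.1 × 14.359 ≈ 87.6 kt.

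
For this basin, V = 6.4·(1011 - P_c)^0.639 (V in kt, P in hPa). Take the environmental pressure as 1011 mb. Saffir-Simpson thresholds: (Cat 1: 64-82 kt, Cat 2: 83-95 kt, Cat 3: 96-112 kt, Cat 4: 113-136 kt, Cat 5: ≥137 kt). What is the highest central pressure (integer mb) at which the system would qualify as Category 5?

Category 5 begins at V = 137 kt.
Required ΔP = (137/6.4)^(1/0.639) = 21.406^1.565 ≈ 120.84 mb.
P_c ≤ 1011 − 120.84 = 890.16, so the highest integer P_c is 890 mb.

890 mb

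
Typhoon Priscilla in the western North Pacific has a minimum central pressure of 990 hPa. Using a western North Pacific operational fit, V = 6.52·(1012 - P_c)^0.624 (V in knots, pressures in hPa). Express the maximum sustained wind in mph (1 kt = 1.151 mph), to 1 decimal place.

51.6 mph

ΔP = 1012 − 990 = 22 hPa.
V ≈ 6.52 × 22^0.624 = 6.52 × 6.881 ≈ 44.866 kt.
44.866 × 1.151 ≈ 51.64 mph → 51.6 mph.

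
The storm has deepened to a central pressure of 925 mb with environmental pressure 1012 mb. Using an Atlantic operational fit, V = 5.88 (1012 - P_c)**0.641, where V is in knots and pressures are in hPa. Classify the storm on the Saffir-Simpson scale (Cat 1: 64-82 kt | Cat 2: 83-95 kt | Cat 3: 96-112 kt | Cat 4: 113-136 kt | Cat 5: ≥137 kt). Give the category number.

3

ΔP = 1012 − 925 = 87 mb.
V ≈ 5.88 × 87^0.641 = 5.88 × 17.51 ≈ 103 kt.
103 kt falls in the Category 3 band.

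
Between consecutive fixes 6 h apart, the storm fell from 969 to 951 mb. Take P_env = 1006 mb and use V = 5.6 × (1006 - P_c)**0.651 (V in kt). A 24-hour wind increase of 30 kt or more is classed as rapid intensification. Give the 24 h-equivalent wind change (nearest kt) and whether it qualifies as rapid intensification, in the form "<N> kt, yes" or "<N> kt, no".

69 kt, yes

V₁: ΔP = 37, V ≈ 5.6 × 37^0.651 ≈ 58.76 kt.
V₂: ΔP = 55, V ≈ 5.6 × 55^0.651 ≈ 76.06 kt.
ΔV over 6 h = 17.30 kt → 24 h equivalent = 17.30 × 24/6 ≈ 69.20 kt.
69 kt ≥ 30 kt ⇒ rapid intensification.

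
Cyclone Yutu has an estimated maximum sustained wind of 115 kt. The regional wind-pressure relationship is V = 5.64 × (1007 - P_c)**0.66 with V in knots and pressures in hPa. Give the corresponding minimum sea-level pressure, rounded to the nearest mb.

911 mb

ΔP = (V / 5.64)^(1/0.66) = (115/5.64)^1.515.
115/5.64 = 20.390; 20.390^1.515 ≈ 96.38 mb.
P_c = 1007 − 96.38 = 910.62 ≈ 911 mb.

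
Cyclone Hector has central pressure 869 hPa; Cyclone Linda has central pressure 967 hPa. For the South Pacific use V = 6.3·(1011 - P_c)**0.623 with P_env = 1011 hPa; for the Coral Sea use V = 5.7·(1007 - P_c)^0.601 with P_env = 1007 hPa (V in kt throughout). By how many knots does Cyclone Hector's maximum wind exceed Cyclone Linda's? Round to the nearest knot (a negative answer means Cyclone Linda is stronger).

Cyclone Hector: ΔP = 142; V ≈ 6.3 × 142^0.623 ≈ 138.11 kt.
Cyclone Linda: ΔP = 40; V ≈ 5.7 × 40^0.601 ≈ 52.33 kt.
Difference ≈ 138.11 − 52.33 = 85.78 → 86 kt.

86 kt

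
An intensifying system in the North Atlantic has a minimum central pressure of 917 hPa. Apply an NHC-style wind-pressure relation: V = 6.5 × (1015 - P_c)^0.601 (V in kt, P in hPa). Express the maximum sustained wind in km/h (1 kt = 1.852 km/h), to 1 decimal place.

189.4 km/h

ΔP = 1015 − 917 = 98 hPa.
V ≈ 6.5 × 98^0.601 = 6.5 × 15.730 ≈ 102.245 kt.
102.245 × 1.852 ≈ 189.36 km/h → 189.4 km/h.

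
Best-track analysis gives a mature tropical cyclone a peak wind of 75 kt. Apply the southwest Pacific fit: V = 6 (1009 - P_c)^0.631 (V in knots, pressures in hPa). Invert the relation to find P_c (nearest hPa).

954 hPa

ΔP = (V / 6)^(1/0.631) = (75/6)^1.585.
75/6 = 12.500; 12.500^1.585 ≈ 54.75 hPa.
P_c = 1009 − 54.75 = 954.25 ≈ 954 hPa.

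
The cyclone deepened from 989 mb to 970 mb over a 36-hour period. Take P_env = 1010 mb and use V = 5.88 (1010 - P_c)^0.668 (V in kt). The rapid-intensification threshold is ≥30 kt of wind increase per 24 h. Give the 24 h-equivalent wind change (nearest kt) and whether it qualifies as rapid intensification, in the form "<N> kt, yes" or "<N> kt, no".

V₁: ΔP = 21, V ≈ 5.88 × 21^0.668 ≈ 44.94 kt.
V₂: ΔP = 40, V ≈ 5.88 × 40^0.668 ≈ 69.11 kt.
ΔV over 36 h = 24.17 kt → 24 h equivalent = 24.17 × 24/36 ≈ 16.11 kt.
16 kt < 30 kt ⇒ not rapid intensification.

16 kt, no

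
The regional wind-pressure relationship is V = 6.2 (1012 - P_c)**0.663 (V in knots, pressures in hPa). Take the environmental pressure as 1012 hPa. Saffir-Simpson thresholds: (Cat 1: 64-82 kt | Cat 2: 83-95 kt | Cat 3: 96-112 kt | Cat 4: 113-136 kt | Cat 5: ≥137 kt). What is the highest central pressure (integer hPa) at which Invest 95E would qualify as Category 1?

978 hPa

Category 1 begins at V = 64 kt.
Required ΔP = (64/6.2)^(1/0.663) = 10.323^1.508 ≈ 33.81 hPa.
P_c ≤ 1012 − 33.81 = 978.19, so the highest integer P_c is 978 hPa.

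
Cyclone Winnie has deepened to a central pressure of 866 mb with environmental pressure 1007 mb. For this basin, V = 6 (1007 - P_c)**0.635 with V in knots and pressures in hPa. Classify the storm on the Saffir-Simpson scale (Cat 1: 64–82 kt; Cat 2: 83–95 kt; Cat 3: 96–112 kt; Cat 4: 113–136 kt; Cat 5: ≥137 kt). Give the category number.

5

ΔP = 1007 − 866 = 141 mb.
V ≈ 6 × 141^0.635 = 6 × 23.16 ≈ 139 kt.
139 kt falls in the Category 5 band.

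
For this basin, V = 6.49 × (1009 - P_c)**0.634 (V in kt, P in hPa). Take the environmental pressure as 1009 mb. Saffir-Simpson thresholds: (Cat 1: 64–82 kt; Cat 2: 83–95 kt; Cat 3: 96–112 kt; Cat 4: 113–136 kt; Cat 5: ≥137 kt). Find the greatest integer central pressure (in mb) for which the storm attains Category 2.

Category 2 begins at V = 83 kt.
Required ΔP = (83/6.49)^(1/0.634) = 12.789^1.577 ≈ 55.69 mb.
P_c ≤ 1009 − 55.69 = 953.31, so the highest integer P_c is 953 mb.

953 mb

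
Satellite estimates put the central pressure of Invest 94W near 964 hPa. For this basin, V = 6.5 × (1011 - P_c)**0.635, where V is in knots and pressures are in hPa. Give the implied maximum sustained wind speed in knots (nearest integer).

75 kt

ΔP = 1011 − 964 = 47 hPa.
47^0.635 ≈ 11.529.
V ≈ 6.5 × 11.529 ≈ 74.9 kt.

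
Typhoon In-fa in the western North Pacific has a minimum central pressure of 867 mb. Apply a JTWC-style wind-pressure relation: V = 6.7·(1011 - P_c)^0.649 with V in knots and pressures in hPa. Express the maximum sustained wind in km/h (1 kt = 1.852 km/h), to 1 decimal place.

312.2 km/h

ΔP = 1011 − 867 = 144 mb.
V ≈ 6.7 × 144^0.649 = 6.7 × 25.164 ≈ 168.598 kt.
168.598 × 1.852 ≈ 312.24 km/h → 312.2 km/h.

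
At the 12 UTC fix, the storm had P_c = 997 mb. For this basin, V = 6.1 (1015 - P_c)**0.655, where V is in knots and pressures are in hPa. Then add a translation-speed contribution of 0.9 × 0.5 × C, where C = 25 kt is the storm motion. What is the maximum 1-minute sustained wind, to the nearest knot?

52 kt

ΔP = 1015 − 997 = 18 mb.
18^0.655 ≈ 6.641.
V ≈ 6.1 × 6.641 ≈ 40.5 kt.
Translation term: 0.9 × 0.5 × 25 = 11.25 kt.
Corrected V ≈ 51.75 kt → 52 kt.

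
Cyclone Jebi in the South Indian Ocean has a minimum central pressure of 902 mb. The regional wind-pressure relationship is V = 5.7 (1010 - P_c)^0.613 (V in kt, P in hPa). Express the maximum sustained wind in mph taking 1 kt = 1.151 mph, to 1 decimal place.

115.7 mph

ΔP = 1010 − 902 = 108 mb.
V ≈ 5.7 × 108^0.613 = 5.7 × 17.640 ≈ 100.546 kt.
100.546 × 1.151 ≈ 115.73 mph → 115.7 mph.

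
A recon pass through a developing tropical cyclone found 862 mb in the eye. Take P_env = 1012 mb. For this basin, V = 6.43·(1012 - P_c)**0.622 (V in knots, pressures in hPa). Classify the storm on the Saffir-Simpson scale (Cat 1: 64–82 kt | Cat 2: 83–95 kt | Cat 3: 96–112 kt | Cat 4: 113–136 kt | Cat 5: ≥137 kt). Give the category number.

ΔP = 1012 − 862 = 150 mb.
V ≈ 6.43 × 150^0.622 = 6.43 × 22.57 ≈ 145 kt.
145 kt falls in the Category 5 band.

5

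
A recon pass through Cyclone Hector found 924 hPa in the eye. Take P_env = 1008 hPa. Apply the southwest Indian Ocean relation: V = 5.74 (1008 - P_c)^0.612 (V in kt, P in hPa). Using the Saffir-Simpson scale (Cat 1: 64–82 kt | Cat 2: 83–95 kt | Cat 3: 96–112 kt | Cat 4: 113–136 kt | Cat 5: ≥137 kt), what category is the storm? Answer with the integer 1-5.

2

ΔP = 1008 − 924 = 84 hPa.
V ≈ 5.74 × 84^0.612 = 5.74 × 15.05 ≈ 86 kt.
86 kt falls in the Category 2 band.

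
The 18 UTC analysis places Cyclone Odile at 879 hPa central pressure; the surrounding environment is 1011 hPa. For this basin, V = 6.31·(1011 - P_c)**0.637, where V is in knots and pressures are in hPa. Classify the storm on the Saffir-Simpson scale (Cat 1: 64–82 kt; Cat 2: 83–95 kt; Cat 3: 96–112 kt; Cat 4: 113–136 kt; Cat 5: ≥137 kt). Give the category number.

ΔP = 1011 − 879 = 132 hPa.
V ≈ 6.31 × 132^0.637 = 6.31 × 22.43 ≈ 142 kt.
142 kt falls in the Category 5 band.

5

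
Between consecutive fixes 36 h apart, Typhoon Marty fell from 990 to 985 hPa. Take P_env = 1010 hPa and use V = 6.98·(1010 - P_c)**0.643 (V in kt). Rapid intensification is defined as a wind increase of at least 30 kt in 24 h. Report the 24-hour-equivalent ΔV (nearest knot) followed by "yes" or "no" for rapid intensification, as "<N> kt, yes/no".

V₁: ΔP = 20, V ≈ 6.98 × 20^0.643 ≈ 47.91 kt.
V₂: ΔP = 25, V ≈ 6.98 × 25^0.643 ≈ 55.30 kt.
ΔV over 36 h = 7.39 kt → 24 h equivalent = 7.39 × 24/36 ≈ 4.93 kt.
5 kt < 30 kt ⇒ not rapid intensification.

5 kt, no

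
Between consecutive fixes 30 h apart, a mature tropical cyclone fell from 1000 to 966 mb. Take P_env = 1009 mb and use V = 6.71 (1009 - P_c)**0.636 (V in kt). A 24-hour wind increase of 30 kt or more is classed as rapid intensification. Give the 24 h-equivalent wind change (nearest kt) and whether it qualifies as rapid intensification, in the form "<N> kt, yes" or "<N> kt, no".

V₁: ΔP = 9, V ≈ 6.71 × 9^0.636 ≈ 27.14 kt.
V₂: ΔP = 43, V ≈ 6.71 × 43^0.636 ≈ 73.39 kt.
ΔV over 30 h = 46.25 kt → 24 h equivalent = 46.25 × 24/30 ≈ 37.00 kt.
37 kt ≥ 30 kt ⇒ rapid intensification.

37 kt, yes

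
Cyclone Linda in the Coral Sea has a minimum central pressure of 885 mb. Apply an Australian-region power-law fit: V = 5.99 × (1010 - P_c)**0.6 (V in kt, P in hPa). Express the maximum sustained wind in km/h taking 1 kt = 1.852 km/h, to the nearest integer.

ΔP = 1010 − 885 = 125 mb.
V ≈ 5.99 × 125^0.6 = 5.99 × 18.119 ≈ 108.536 kt.
108.536 × 1.852 ≈ 201.01 km/h → 201 km/h.

201 km/h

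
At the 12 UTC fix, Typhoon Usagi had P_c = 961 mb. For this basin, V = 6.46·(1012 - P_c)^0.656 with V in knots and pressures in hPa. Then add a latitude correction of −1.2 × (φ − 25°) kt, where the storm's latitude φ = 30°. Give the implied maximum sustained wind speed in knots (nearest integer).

79 kt

ΔP = 1012 − 961 = 51 mb.
51^0.656 ≈ 13.188.
V ≈ 6.46 × 13.188 ≈ 85.2 kt.
Latitude correction: −1.2 × (30 − 25) = -6 kt.
Corrected V ≈ 79.2 kt → 79 kt.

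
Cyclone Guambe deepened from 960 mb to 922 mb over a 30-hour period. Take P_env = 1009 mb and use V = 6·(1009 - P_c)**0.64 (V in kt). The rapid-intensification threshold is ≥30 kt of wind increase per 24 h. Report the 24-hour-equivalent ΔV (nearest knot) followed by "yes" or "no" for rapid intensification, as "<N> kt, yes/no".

26 kt, no

V₁: ΔP = 49, V ≈ 6 × 49^0.64 ≈ 72.42 kt.
V₂: ΔP = 87, V ≈ 6 × 87^0.64 ≈ 104.58 kt.
ΔV over 30 h = 32.16 kt → 24 h equivalent = 32.16 × 24/30 ≈ 25.73 kt.
26 kt < 30 kt ⇒ not rapid intensification.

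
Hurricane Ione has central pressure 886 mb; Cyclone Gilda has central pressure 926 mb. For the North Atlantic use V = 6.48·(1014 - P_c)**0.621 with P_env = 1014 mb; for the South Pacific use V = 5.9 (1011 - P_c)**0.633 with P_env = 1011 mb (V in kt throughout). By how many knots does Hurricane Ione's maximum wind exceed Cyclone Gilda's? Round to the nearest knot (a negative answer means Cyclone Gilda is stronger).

34 kt

Hurricane Ione: ΔP = 128; V ≈ 6.48 × 128^0.621 ≈ 131.87 kt.
Cyclone Gilda: ΔP = 85; V ≈ 5.9 × 85^0.633 ≈ 98.21 kt.
Difference ≈ 131.87 − 98.21 = 33.66 → 34 kt.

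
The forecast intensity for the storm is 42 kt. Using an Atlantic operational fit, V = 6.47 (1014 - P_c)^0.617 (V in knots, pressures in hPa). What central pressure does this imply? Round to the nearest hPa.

ΔP = (V / 6.47)^(1/0.617) = (42/6.47)^1.621.
42/6.47 = 6.491; 6.491^1.621 ≈ 20.73 hPa.
P_c = 1014 − 20.73 = 993.27 ≈ 993 hPa.

993 hPa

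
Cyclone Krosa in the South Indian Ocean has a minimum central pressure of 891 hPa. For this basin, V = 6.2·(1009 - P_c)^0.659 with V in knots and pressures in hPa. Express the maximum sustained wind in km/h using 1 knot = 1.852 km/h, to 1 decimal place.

ΔP = 1009 − 891 = 118 hPa.
V ≈ 6.2 × 118^0.659 = 6.2 × 23.194 ≈ 143.801 kt.
143.801 × 1.852 ≈ 266.32 km/h → 266.3 km/h.

266.3 km/h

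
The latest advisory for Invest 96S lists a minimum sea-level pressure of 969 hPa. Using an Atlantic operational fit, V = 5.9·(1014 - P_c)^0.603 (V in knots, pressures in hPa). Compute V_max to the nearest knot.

ΔP = 1014 − 969 = 45 hPa.
45^0.603 ≈ 9.929.
V ≈ 5.9 × 9.929 ≈ 58.6 kt.

59 kt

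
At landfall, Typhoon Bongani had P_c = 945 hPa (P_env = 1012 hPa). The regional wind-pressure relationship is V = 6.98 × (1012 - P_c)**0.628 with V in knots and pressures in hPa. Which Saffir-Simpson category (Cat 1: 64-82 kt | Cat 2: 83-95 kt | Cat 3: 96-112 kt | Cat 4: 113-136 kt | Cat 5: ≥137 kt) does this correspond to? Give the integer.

3

ΔP = 1012 − 945 = 67 hPa.
V ≈ 6.98 × 67^0.628 = 6.98 × 14.02 ≈ 98 kt.
98 kt falls in the Category 3 band.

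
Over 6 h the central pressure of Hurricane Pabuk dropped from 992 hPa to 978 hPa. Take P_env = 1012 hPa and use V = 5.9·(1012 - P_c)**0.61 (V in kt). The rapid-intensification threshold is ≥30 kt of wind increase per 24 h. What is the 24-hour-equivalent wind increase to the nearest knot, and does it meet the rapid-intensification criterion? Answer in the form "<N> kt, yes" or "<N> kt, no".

56 kt, yes

V₁: ΔP = 20, V ≈ 5.9 × 20^0.61 ≈ 36.68 kt.
V₂: ΔP = 34, V ≈ 5.9 × 34^0.61 ≈ 50.71 kt.
ΔV over 6 h = 14.03 kt → 24 h equivalent = 14.03 × 24/6 ≈ 56.12 kt.
56 kt ≥ 30 kt ⇒ rapid intensification.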